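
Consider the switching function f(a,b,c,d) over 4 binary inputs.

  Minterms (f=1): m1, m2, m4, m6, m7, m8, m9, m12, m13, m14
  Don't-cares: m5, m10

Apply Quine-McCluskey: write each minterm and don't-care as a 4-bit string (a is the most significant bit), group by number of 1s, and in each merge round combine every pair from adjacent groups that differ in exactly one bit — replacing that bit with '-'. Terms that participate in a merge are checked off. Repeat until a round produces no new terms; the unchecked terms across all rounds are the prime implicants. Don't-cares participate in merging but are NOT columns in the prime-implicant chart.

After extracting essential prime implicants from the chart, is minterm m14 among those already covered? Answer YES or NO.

[col 0] 0001*, 0010*, 0100*, 0101*, 0110*, 0111*, 1000*, 1001*, 1010*, 1100*, 1101*, 1110*
[col 1] -001*, -010*, -100*, -101*, -110*, 0-01*, 0-10*, 01-0*, 01-1*, 010-*, 011-*, 1-00*, 1-01*, 1-10*, 10-0*, 100-*, 11-0*, 110-*
[col 2] --01, --10, -1-0, -10-, 01--, 1--0, 1-0-
Prime implicants: --01, --10, -1-0, -10-, 01--, 1--0, 1-0-
PI chart (minterm → PIs covering it):
  1 | --01  (sole → essential)
  2 | --10  (sole → essential)
  4 | -1-0,-10-,01--
  6 | --10,-1-0,01--
  7 | 01--  (sole → essential)
  8 | 1--0,1-0-
  9 | --01,1-0-
  12 | -1-0,-10-,1--0,1-0-
  13 | --01,-10-,1-0-
  14 | --10,-1-0,1--0
Essential prime implicants: --01, --10, 01--

YES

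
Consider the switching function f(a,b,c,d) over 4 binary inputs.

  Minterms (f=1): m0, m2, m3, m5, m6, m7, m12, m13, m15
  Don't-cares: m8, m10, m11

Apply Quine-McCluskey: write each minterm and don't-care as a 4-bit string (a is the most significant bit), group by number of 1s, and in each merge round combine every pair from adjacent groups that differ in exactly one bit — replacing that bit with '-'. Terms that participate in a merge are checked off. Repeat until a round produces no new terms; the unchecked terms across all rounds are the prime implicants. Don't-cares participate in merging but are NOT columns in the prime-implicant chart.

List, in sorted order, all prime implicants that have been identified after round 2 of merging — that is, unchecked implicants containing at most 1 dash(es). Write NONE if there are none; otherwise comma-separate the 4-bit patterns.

1-00, 110-

Round 0: 0000✓ 0010✓ 0011✓ 0101✓ 0110✓ 0111✓ 1000✓ 1010✓ 1011✓ 1100✓ 1101✓ 1111✓
Round 1: -000✓ -010✓ -011✓ -101✓ -111✓ 0-10✓ 0-11✓ 00-0✓ 001-✓ 01-1✓ 011-✓ 1-00 1-11✓ 10-0✓ 101-✓ 11-1✓ 110-
Round 2: --11 -0-0 -01- -1-1 0-1-
PIs = {--11, -0-0, -01-, -1-1, 0-1-, 1-00, 110-}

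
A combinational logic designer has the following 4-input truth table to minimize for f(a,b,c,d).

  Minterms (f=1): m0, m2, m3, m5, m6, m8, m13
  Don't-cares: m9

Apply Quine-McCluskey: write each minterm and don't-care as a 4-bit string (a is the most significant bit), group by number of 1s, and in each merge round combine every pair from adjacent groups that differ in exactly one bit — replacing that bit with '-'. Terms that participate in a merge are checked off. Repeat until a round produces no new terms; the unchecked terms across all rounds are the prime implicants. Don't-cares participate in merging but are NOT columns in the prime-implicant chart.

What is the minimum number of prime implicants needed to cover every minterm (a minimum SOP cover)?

size-2^0 implicants → 0000(✓)  0010(✓)  0011(✓)  0101(✓)  0110(✓)  1000(✓)  1001(✓)  1101(✓)
size-2^1 implicants → -000  -101  0-10  00-0  001-  1-01  100-
Unchecked terms (primes): -000, -101, 0-10, 00-0, 001-, 1-01, 100-
Minterm coverage:
  m0 ⊆ -000,00-0
  m2 ⊆ 0-10,00-0,001-
  m3 ⊆ 001- [E]
  m5 ⊆ -101 [E]
  m6 ⊆ 0-10 [E]
  m8 ⊆ -000,100-
  m13 ⊆ -101,1-01
E = {-101, 0-10, 001-}
Petrick residual → -000
Cover = b'c'd' + bc'd + a'cd' + a'b'c  |cover|=4

4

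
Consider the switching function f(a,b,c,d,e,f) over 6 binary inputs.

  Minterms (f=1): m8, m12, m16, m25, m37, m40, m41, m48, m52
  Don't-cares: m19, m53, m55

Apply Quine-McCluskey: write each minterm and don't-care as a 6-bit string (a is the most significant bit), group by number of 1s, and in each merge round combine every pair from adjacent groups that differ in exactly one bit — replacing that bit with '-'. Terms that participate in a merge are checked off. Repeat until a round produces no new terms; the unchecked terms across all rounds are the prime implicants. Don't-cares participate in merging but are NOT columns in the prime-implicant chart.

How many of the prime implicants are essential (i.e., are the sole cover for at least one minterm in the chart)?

5

Round 0: 001000✓ 001100✓ 010000✓ 010011 011001 100101✓ 101000✓ 101001✓ 110000✓ 110100✓ 110101✓ 110111✓
Round 1: -01000 -10000 001-00 1-0101 10100- 110-00 1101-1 11010-
PIs = {-01000, -10000, 001-00, 010011, 011001, 1-0101, 10100-, 110-00, 1101-1, 11010-}
Coverage chart:
  m8: -01000,001-00
  m12: 001-00 ←essential
  m16: -10000 ←essential
  m25: 011001 ←essential
  m37: 1-0101 ←essential
  m40: -01000,10100-
  m41: 10100- ←essential
  m48: -10000,110-00
  m52: 110-00,11010-
Essential: -10000, 001-00, 011001, 1-0101, 10100-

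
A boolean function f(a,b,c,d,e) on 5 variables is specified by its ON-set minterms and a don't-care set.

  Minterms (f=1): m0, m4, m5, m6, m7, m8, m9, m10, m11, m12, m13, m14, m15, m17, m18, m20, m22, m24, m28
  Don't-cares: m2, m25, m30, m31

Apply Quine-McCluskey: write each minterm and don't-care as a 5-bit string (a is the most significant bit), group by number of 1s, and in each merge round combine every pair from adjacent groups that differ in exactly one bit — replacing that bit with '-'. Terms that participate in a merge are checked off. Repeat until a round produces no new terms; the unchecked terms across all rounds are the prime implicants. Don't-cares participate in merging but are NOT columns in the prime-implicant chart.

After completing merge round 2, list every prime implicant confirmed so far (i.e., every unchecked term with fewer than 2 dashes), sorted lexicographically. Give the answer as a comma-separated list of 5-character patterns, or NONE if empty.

1-001

size-2^0 implicants → 00000(✓)  00010(✓)  00100(✓)  00101(✓)  00110(✓)  00111(✓)  01000(✓)  01001(✓)  01010(✓)  01011(✓)  01100(✓)  01101(✓)  01110(✓)  01111(✓)  10001(✓)  10010(✓)  10100(✓)  10110(✓)  11000(✓)  11001(✓)  11100(✓)  11110(✓)  11111(✓)
size-2^1 implicants → -0010(✓)  -0100(✓)  -0110(✓)  -1000(✓)  -1001(✓)  -1100(✓)  -1110(✓)  -1111(✓)  0-000(✓)  0-010(✓)  0-100(✓)  0-101(✓)  0-110(✓)  0-111(✓)  00-00(✓)  00-10(✓)  000-0(✓)  001-0(✓)  001-1(✓)  0010-(✓)  0011-(✓)  01-00(✓)  01-01(✓)  01-10(✓)  01-11(✓)  010-0(✓)  010-1(✓)  0100-(✓)  0101-(✓)  011-0(✓)  011-1(✓)  0110-(✓)  0111-(✓)  1-001  1-100(✓)  1-110(✓)  10-10(✓)  101-0(✓)  11-00(✓)  1100-(✓)  111-0(✓)  1111-(✓)
size-2^2 implicants → --100(✓)  --110(✓)  -0-10  -01-0(✓)  -1-00  -100-  -11-0(✓)  -111-  0--00(✓)  0--10(✓)  0-0-0(✓)  0-1-0(✓)  0-1-1(✓)  0-10-(✓)  0-11-(✓)  00--0(✓)  001--(✓)  01--0(✓)  01--1(✓)  01-0-(✓)  01-1-(✓)  010--(✓)  011--(✓)  1-1-0(✓)
size-2^3 implicants → --1-0  0---0  0-1--  01---
Unchecked terms (primes): --1-0, -0-10, -1-00, -100-, -111-, 0---0, 0-1--, 01---, 1-001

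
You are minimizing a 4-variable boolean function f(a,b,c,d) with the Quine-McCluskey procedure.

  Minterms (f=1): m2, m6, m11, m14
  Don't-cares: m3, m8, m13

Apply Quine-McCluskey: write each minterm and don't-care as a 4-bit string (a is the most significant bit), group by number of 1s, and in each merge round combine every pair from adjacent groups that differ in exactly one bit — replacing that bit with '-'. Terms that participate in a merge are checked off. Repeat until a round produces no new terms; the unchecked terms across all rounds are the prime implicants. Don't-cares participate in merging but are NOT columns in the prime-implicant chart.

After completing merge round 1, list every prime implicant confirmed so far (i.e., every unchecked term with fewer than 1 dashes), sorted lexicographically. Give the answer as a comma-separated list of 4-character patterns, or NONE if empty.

1000, 1101

Round 0: 0010✓ 0011✓ 0110✓ 1000 1011✓ 1101 1110✓
Round 1: -011 -110 0-10 001-
PIs = {-011, -110, 0-10, 001-, 1000, 1101}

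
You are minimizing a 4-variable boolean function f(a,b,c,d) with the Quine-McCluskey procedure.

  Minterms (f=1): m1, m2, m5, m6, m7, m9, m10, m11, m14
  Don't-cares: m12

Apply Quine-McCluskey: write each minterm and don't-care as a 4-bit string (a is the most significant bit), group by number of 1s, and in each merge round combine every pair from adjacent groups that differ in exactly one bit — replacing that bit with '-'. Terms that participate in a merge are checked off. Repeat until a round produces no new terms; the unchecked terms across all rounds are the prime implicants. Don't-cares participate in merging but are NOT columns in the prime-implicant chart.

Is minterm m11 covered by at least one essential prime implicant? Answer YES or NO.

NO

[col 0] 0001*, 0010*, 0101*, 0110*, 0111*, 1001*, 1010*, 1011*, 1100*, 1110*
[col 1] -001, -010*, -110*, 0-01, 0-10*, 01-1, 011-, 1-10*, 10-1, 101-, 11-0
[col 2] --10
Prime implicants: --10, -001, 0-01, 01-1, 011-, 10-1, 101-, 11-0
PI chart (minterm → PIs covering it):
  1 | -001,0-01
  2 | --10  (sole → essential)
  5 | 0-01,01-1
  6 | --10,011-
  7 | 01-1,011-
  9 | -001,10-1
  10 | --10,101-
  11 | 10-1,101-
  14 | --10,11-0
Essential prime implicants: --10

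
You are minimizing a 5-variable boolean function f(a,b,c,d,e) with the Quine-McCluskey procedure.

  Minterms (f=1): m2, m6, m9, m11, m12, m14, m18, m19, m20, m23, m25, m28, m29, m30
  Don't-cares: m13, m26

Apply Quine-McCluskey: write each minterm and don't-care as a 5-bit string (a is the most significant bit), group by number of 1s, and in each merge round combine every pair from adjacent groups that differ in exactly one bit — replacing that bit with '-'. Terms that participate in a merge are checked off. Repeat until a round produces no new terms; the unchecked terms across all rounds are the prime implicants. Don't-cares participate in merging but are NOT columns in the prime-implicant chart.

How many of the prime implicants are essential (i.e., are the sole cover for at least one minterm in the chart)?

size-2^0 implicants → 00010(✓)  00110(✓)  01001(✓)  01011(✓)  01100(✓)  01101(✓)  01110(✓)  10010(✓)  10011(✓)  10100(✓)  10111(✓)  11001(✓)  11010(✓)  11100(✓)  11101(✓)  11110(✓)
size-2^1 implicants → -0010  -1001(✓)  -1100(✓)  -1101(✓)  -1110(✓)  0-110  00-10  01-01(✓)  010-1  011-0(✓)  0110-(✓)  1-010  1-100  10-11  1001-  11-01(✓)  11-10  111-0(✓)  1110-(✓)
size-2^2 implicants → -1-01  -11-0  -110-
Unchecked terms (primes): -0010, -1-01, -11-0, -110-, 0-110, 00-10, 010-1, 1-010, 1-100, 10-11, 1001-, 11-10
Minterm coverage:
  m2 ⊆ -0010,00-10
  m6 ⊆ 0-110,00-10
  m9 ⊆ -1-01,010-1
  m11 ⊆ 010-1 [E]
  m12 ⊆ -11-0,-110-
  m14 ⊆ -11-0,0-110
  m18 ⊆ -0010,1-010,1001-
  m19 ⊆ 10-11,1001-
  m20 ⊆ 1-100 [E]
  m23 ⊆ 10-11 [E]
  m25 ⊆ -1-01 [E]
  m28 ⊆ -11-0,-110-,1-100
  m29 ⊆ -1-01,-110-
  m30 ⊆ -11-0,11-10
E = {-1-01, 010-1, 1-100, 10-11}

4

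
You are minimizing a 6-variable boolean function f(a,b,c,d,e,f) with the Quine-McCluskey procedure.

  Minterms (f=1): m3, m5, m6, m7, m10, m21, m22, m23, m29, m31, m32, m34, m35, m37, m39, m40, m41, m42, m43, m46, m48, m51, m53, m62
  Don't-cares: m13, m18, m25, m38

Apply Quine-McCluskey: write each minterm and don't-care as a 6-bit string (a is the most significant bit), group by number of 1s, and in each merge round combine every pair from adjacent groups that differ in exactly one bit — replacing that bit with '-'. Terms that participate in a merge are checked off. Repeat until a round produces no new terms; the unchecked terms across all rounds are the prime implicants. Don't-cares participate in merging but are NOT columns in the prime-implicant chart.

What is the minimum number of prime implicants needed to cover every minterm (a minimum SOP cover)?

10

size-2^0 implicants → 000011(✓)  000101(✓)  000110(✓)  000111(✓)  001010(✓)  001101(✓)  010010(✓)  010101(✓)  010110(✓)  010111(✓)  011001(✓)  011101(✓)  011111(✓)  100000(✓)  100010(✓)  100011(✓)  100101(✓)  100110(✓)  100111(✓)  101000(✓)  101001(✓)  101010(✓)  101011(✓)  101110(✓)  110000(✓)  110011(✓)  110101(✓)  111110(✓)
size-2^1 implicants → -00011(✓)  -00101(✓)  -00110(✓)  -00111(✓)  -01010  -10101(✓)  0-0101(✓)  0-0110(✓)  0-0111(✓)  0-1101(✓)  00-101(✓)  000-11(✓)  0001-1(✓)  00011-(✓)  01-101(✓)  01-111(✓)  010-10  0101-1(✓)  01011-(✓)  011-01  0111-1(✓)  1-0000  1-0011  1-0101(✓)  1-1110  10-000(✓)  10-010(✓)  10-011(✓)  10-110(✓)  100-10(✓)  100-11(✓)  1000-0(✓)  10001-(✓)  1001-1(✓)  10011-(✓)  101-10(✓)  1010-0(✓)  1010-1(✓)  10100-(✓)  10101-(✓)
size-2^2 implicants → --0101  -00-11  -001-1  -0011-  0--101  0-01-1  0-011-  01-1-1  10--10  10-0-0  10-01-  100-1-  1010--
Unchecked terms (primes): --0101, -00-11, -001-1, -0011-, -01010, 0--101, 0-01-1, 0-011-, 01-1-1, 010-10, 011-01, 1-0000, 1-0011, 1-1110, 10--10, 10-0-0, 10-01-, 100-1-, 1010--
Minterm coverage:
  m3 ⊆ -00-11 [E]
  m5 ⊆ --0101,-001-1,0--101,0-01-1
  m6 ⊆ -0011-,0-011-
  m7 ⊆ -00-11,-001-1,-0011-,0-01-1,0-011-
  m10 ⊆ -01010 [E]
  m21 ⊆ --0101,0--101,0-01-1,01-1-1
  m22 ⊆ 0-011-,010-10
  m23 ⊆ 0-01-1,0-011-,01-1-1
  m29 ⊆ 0--101,01-1-1,011-01
  m31 ⊆ 01-1-1 [E]
  m32 ⊆ 1-0000,10-0-0
  m34 ⊆ 10--10,10-0-0,10-01-,100-1-
  m35 ⊆ -00-11,1-0011,10-01-,100-1-
  m37 ⊆ --0101,-001-1
  m39 ⊆ -00-11,-001-1,-0011-,100-1-
  m40 ⊆ 10-0-0,1010--
  m41 ⊆ 1010-- [E]
  m42 ⊆ -01010,10--10,10-0-0,10-01-,1010--
  m43 ⊆ 10-01-,1010--
  m46 ⊆ 1-1110,10--10
  m48 ⊆ 1-0000 [E]
  m51 ⊆ 1-0011 [E]
  m53 ⊆ --0101 [E]
  m62 ⊆ 1-1110 [E]
E = {--0101, -00-11, -01010, 01-1-1, 1-0000, 1-0011, 1-1110, 1010--}
Petrick residual → 0-011-, 10--10
Cover = c'de'f + b'c'ef + b'cd'ef' + a'c'de + a'bdf + ac'd'e'f' + ac'd'ef + acdef' + ab'ef' + ab'cd'  |cover|=10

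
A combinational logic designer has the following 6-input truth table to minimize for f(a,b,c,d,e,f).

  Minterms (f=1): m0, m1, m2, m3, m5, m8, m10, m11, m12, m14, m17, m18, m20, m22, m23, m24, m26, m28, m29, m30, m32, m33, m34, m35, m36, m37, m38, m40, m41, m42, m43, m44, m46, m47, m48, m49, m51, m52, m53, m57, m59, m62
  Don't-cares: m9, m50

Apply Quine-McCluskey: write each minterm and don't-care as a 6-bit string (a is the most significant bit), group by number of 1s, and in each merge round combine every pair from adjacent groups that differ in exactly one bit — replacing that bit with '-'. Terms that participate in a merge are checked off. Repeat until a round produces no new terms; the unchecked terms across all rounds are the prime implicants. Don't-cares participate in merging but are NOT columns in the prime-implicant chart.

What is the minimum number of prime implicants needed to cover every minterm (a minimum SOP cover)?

size-2^0 implicants → 000000(✓)  000001(✓)  000010(✓)  000011(✓)  000101(✓)  001000(✓)  001001(✓)  001010(✓)  001011(✓)  001100(✓)  001110(✓)  010001(✓)  010010(✓)  010100(✓)  010110(✓)  010111(✓)  011000(✓)  011010(✓)  011100(✓)  011101(✓)  011110(✓)  100000(✓)  100001(✓)  100010(✓)  100011(✓)  100100(✓)  100101(✓)  100110(✓)  101000(✓)  101001(✓)  101010(✓)  101011(✓)  101100(✓)  101110(✓)  101111(✓)  110000(✓)  110001(✓)  110010(✓)  110011(✓)  110100(✓)  110101(✓)  111001(✓)  111011(✓)  111110(✓)
size-2^1 implicants → -00000(✓)  -00001(✓)  -00010(✓)  -00011(✓)  -00101(✓)  -01000(✓)  -01001(✓)  -01010(✓)  -01011(✓)  -01100(✓)  -01110(✓)  -10001(✓)  -10010(✓)  -10100  -11110(✓)  0-0001(✓)  0-0010(✓)  0-1000(✓)  0-1010(✓)  0-1100(✓)  0-1110(✓)  00-000(✓)  00-001(✓)  00-010(✓)  00-011(✓)  000-01(✓)  0000-0(✓)  0000-1(✓)  00000-(✓)  00001-(✓)  001-00(✓)  001-10(✓)  0010-0(✓)  0010-1(✓)  00100-(✓)  00101-(✓)  0011-0(✓)  01-010(✓)  01-100(✓)  01-110(✓)  010-10(✓)  0101-0(✓)  01011-  011-00(✓)  011-10(✓)  0110-0(✓)  0111-0(✓)  01110-  1-0000(✓)  1-0001(✓)  1-0010(✓)  1-0011(✓)  1-0100(✓)  1-0101(✓)  1-1001(✓)  1-1011(✓)  1-1110(✓)  10-000(✓)  10-001(✓)  10-010(✓)  10-011(✓)  10-100(✓)  10-110(✓)  100-00(✓)  100-01(✓)  100-10(✓)  1000-0(✓)  1000-1(✓)  10000-(✓)  10001-(✓)  1001-0(✓)  10010-(✓)  101-00(✓)  101-10(✓)  101-11(✓)  1010-0(✓)  1010-1(✓)  10100-(✓)  10101-(✓)  1011-0(✓)  10111-(✓)  11-001(✓)  11-011(✓)  110-00(✓)  110-01(✓)  1100-0(✓)  1100-1(✓)  11000-(✓)  11001-(✓)  11010-(✓)  1110-1(✓)
size-2^2 implicants → --0001  --0010  --1110  -0-000(✓)  -0-001(✓)  -0-010(✓)  -0-011(✓)  -00-01  -000-0(✓)  -000-1(✓)  -0000-(✓)  -0001-(✓)  -01-00(✓)  -01-10(✓)  -010-0(✓)  -010-1(✓)  -0100-(✓)  -0101-(✓)  -011-0(✓)  0--010  0-1-00(✓)  0-1-10(✓)  0-10-0(✓)  0-11-0(✓)  00-0-0(✓)  00-0-1(✓)  00-00-(✓)  00-01-(✓)  0000--(✓)  001--0(✓)  0010--(✓)  01--10  01-1-0  011--0(✓)  1--001(✓)  1--011(✓)  1-0-00(✓)  1-0-01(✓)  1-00-0(✓)  1-00-1(✓)  1-000-(✓)  1-001-(✓)  1-010-(✓)  1-10-1(✓)  10--00(✓)  10--10(✓)  10-0-0(✓)  10-0-1(✓)  10-00-(✓)  10-01-(✓)  10-1-0(✓)  100--0(✓)  100-0-(✓)  1000--(✓)  101--0(✓)  101-1-  1010--(✓)  11-0-1(✓)  110-0-(✓)  1100--(✓)
size-2^3 implicants → -0-0-0(✓)  -0-0-1(✓)  -0-00-(✓)  -0-01-(✓)  -000--(✓)  -01--0  -010--(✓)  0-1--0  00-0--(✓)  1--0-1  1-0-0-  1-00--  10---0  10-0--(✓)
size-2^4 implicants → -0-0--
Unchecked terms (primes): --0001, --0010, --1110, -0-0--, -00-01, -01--0, -10100, 0--010, 0-1--0, 01--10, 01-1-0, 01011-, 01110-, 1--0-1, 1-0-0-, 1-00--, 10---0, 101-1-
Minterm coverage:
  m0 ⊆ -0-0-- [E]
  m1 ⊆ --0001,-0-0--,-00-01
  m2 ⊆ --0010,-0-0--,0--010
  m3 ⊆ -0-0-- [E]
  m5 ⊆ -00-01 [E]
  m8 ⊆ -0-0--,-01--0,0-1--0
  m10 ⊆ -0-0--,-01--0,0--010,0-1--0
  m11 ⊆ -0-0-- [E]
  m12 ⊆ -01--0,0-1--0
  m14 ⊆ --1110,-01--0,0-1--0
  m17 ⊆ --0001 [E]
  m18 ⊆ --0010,0--010,01--10
  m20 ⊆ -10100,01-1-0
  m22 ⊆ 01--10,01-1-0,01011-
  m23 ⊆ 01011- [E]
  m24 ⊆ 0-1--0 [E]
  m26 ⊆ 0--010,0-1--0,01--10
  m28 ⊆ 0-1--0,01-1-0,01110-
  m29 ⊆ 01110- [E]
  m30 ⊆ --1110,0-1--0,01--10,01-1-0
  m32 ⊆ -0-0--,1-0-0-,1-00--,10---0
  m33 ⊆ --0001,-0-0--,-00-01,1--0-1,1-0-0-,1-00--
  m34 ⊆ --0010,-0-0--,1-00--,10---0
  m35 ⊆ -0-0--,1--0-1,1-00--
  m36 ⊆ 1-0-0-,10---0
  m37 ⊆ -00-01,1-0-0-
  m38 ⊆ 10---0 [E]
  m40 ⊆ -0-0--,-01--0,10---0
  m41 ⊆ -0-0--,1--0-1
  m42 ⊆ -0-0--,-01--0,10---0,101-1-
  m43 ⊆ -0-0--,1--0-1,101-1-
  m44 ⊆ -01--0,10---0
  m46 ⊆ --1110,-01--0,10---0,101-1-
  m47 ⊆ 101-1- [E]
  m48 ⊆ 1-0-0-,1-00--
  m49 ⊆ --0001,1--0-1,1-0-0-,1-00--
  m51 ⊆ 1--0-1,1-00--
  m52 ⊆ -10100,1-0-0-
  m53 ⊆ 1-0-0- [E]
  m57 ⊆ 1--0-1 [E]
  m59 ⊆ 1--0-1 [E]
  m62 ⊆ --1110 [E]
E = {--0001, --1110, -0-0--, -00-01, 0-1--0, 01011-, 01110-, 1--0-1, 1-0-0-, 10---0, 101-1-}
Petrick residual → --0010, -10100
Cover = c'd'e'f + c'd'ef' + cdef' + b'd' + b'c'e'f + bc'de'f' + a'cf' + a'bc'de + a'bcde' + ad'f + ac'e' + ab'f' + ab'ce  |cover|=13

13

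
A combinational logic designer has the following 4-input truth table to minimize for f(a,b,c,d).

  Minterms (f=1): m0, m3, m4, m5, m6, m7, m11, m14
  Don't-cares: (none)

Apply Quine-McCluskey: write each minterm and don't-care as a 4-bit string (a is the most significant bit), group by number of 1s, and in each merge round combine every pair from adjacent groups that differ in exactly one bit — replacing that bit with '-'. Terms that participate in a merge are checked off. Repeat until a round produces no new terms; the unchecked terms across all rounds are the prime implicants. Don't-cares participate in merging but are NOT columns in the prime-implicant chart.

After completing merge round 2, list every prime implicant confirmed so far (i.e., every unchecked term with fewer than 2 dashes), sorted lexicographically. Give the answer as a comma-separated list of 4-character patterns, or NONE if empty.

size-2^0 implicants → 0000(✓)  0011(✓)  0100(✓)  0101(✓)  0110(✓)  0111(✓)  1011(✓)  1110(✓)
size-2^1 implicants → -011  -110  0-00  0-11  01-0(✓)  01-1(✓)  010-(✓)  011-(✓)
size-2^2 implicants → 01--
Unchecked terms (primes): -011, -110, 0-00, 0-11, 01--

-011, -110, 0-00, 0-11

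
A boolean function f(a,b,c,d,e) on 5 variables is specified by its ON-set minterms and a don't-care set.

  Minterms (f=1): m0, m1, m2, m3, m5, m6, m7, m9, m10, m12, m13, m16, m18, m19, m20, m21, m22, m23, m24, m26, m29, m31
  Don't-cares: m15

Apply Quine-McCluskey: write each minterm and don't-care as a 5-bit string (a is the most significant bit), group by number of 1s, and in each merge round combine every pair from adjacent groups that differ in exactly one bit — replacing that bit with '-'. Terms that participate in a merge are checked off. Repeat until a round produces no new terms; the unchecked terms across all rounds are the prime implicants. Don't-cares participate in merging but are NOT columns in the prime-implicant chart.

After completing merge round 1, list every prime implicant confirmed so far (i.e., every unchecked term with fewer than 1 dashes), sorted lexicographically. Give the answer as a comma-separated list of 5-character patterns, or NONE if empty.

NONE

Round 0: 00000✓ 00001✓ 00010✓ 00011✓ 00101✓ 00110✓ 00111✓ 01001✓ 01010✓ 01100✓ 01101✓ 01111✓ 10000✓ 10010✓ 10011✓ 10100✓ 10101✓ 10110✓ 10111✓ 11000✓ 11010✓ 11101✓ 11111✓
Round 1: -0000✓ -0010✓ -0011✓ -0101✓ -0110✓ -0111✓ -1010✓ -1101✓ -1111✓ 0-001✓ 0-010✓ 0-101✓ 0-111✓ 00-01✓ 00-10✓ 00-11✓ 000-0✓ 000-1✓ 0000-✓ 0001-✓ 001-1✓ 0011-✓ 01-01✓ 011-1✓ 0110- 1-000✓ 1-010✓ 1-101✓ 1-111✓ 10-00✓ 10-10✓ 10-11✓ 100-0✓ 1001-✓ 101-0✓ 101-1✓ 1010-✓ 1011-✓ 110-0✓ 111-1✓
Round 2: --010 --101✓ --111✓ -0-10✓ -0-11✓ -00-0 -001-✓ -01-1✓ -011-✓ -11-1✓ 0--01 0-1-1✓ 00--1 00-1-✓ 000-- 1-0-0 1-1-1✓ 10--0 10-1-✓ 101--
Round 3: --1-1 -0-1-
PIs = {--010, --1-1, -0-1-, -00-0, 0--01, 00--1, 000--, 0110-, 1-0-0, 10--0, 101--}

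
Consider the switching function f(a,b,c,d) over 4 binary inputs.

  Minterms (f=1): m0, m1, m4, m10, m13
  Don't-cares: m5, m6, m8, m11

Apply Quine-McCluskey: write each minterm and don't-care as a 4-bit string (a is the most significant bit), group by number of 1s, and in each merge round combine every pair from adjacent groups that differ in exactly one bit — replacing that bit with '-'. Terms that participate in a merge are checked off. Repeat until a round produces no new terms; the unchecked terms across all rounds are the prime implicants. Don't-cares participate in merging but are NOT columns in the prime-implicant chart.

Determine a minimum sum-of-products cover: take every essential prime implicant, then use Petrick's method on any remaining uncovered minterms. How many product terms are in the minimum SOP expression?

size-2^0 implicants → 0000(✓)  0001(✓)  0100(✓)  0101(✓)  0110(✓)  1000(✓)  1010(✓)  1011(✓)  1101(✓)
size-2^1 implicants → -000  -101  0-00(✓)  0-01(✓)  000-(✓)  01-0  010-(✓)  10-0  101-
size-2^2 implicants → 0-0-
Unchecked terms (primes): -000, -101, 0-0-, 01-0, 10-0, 101-
Minterm coverage:
  m0 ⊆ -000,0-0-
  m1 ⊆ 0-0- [E]
  m4 ⊆ 0-0-,01-0
  m10 ⊆ 10-0,101-
  m13 ⊆ -101 [E]
E = {-101, 0-0-}
Petrick residual → 10-0
Cover = bc'd + a'c' + ab'd'  |cover|=3

3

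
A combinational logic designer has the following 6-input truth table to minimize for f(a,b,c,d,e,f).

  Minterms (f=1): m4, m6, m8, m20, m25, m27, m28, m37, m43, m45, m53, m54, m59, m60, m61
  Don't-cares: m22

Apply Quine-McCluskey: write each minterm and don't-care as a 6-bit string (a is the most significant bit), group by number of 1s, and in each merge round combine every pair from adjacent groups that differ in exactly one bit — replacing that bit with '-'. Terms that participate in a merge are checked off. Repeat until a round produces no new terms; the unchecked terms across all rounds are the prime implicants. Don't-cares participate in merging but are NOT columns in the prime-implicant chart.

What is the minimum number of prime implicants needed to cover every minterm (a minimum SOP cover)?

Round 0: 000100✓ 000110✓ 001000 010100✓ 010110✓ 011001✓ 011011✓ 011100✓ 100101✓ 101011✓ 101101✓ 110101✓ 110110✓ 111011✓ 111100✓ 111101✓
Round 1: -10110 -11011 -11100 0-0100✓ 0-0110✓ 0001-0✓ 01-100 0101-0✓ 0110-1 1-0101✓ 1-1011 1-1101✓ 10-101✓ 11-101✓ 11110-
Round 2: 0-01-0 1--101
PIs = {-10110, -11011, -11100, 0-01-0, 001000, 01-100, 0110-1, 1--101, 1-1011, 11110-}
Coverage chart:
  m4: 0-01-0 ←essential
  m6: 0-01-0 ←essential
  m8: 001000 ←essential
  m20: 0-01-0,01-100
  m25: 0110-1 ←essential
  m27: -11011,0110-1
  m28: -11100,01-100
  m37: 1--101 ←essential
  m43: 1-1011 ←essential
  m45: 1--101 ←essential
  m53: 1--101 ←essential
  m54: -10110 ←essential
  m59: -11011,1-1011
  m60: -11100,11110-
  m61: 1--101,11110-
Essential: -10110, 0-01-0, 001000, 0110-1, 1--101, 1-1011
Petrick residual → -11100
Min cover (7 terms): bc'def' + bcde'f' + a'c'df' + a'b'cd'e'f' + a'bcd'f + ade'f + acd'ef

7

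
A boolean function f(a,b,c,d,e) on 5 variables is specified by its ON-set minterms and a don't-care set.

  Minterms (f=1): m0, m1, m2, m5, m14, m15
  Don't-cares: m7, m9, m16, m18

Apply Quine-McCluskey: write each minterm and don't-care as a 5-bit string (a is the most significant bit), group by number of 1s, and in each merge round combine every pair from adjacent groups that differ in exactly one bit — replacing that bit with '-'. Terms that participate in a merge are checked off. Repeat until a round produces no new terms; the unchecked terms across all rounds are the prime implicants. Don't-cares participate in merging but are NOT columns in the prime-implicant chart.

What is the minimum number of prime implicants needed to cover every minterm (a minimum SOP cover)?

3

Round 0: 00000✓ 00001✓ 00010✓ 00101✓ 00111✓ 01001✓ 01110✓ 01111✓ 10000✓ 10010✓
Round 1: -0000✓ -0010✓ 0-001 0-111 00-01 000-0✓ 0000- 001-1 0111- 100-0✓
Round 2: -00-0
PIs = {-00-0, 0-001, 0-111, 00-01, 0000-, 001-1, 0111-}
Coverage chart:
  m0: -00-0,0000-
  m1: 0-001,00-01,0000-
  m2: -00-0 ←essential
  m5: 00-01,001-1
  m14: 0111- ←essential
  m15: 0-111,0111-
Essential: -00-0, 0111-
Petrick residual → 00-01
Min cover (3 terms): b'c'e' + a'b'd'e + a'bcd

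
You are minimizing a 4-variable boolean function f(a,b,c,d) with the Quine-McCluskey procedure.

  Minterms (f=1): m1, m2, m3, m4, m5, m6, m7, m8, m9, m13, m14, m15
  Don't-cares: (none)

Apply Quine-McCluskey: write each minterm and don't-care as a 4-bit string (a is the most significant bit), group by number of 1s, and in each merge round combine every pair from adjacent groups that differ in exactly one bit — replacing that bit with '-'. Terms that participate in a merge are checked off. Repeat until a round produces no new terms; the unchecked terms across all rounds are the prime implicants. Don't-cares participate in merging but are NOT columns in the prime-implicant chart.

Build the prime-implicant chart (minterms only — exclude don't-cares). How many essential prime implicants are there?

4

Round 0: 0001✓ 0010✓ 0011✓ 0100✓ 0101✓ 0110✓ 0111✓ 1000✓ 1001✓ 1101✓ 1110✓ 1111✓
Round 1: -001✓ -101✓ -110✓ -111✓ 0-01✓ 0-10✓ 0-11✓ 00-1✓ 001-✓ 01-0✓ 01-1✓ 010-✓ 011-✓ 1-01✓ 100- 11-1✓ 111-✓
Round 2: --01 -1-1 -11- 0--1 0-1- 01--
PIs = {--01, -1-1, -11-, 0--1, 0-1-, 01--, 100-}
Coverage chart:
  m1: --01,0--1
  m2: 0-1- ←essential
  m3: 0--1,0-1-
  m4: 01-- ←essential
  m5: --01,-1-1,0--1,01--
  m6: -11-,0-1-,01--
  m7: -1-1,-11-,0--1,0-1-,01--
  m8: 100- ←essential
  m9: --01,100-
  m13: --01,-1-1
  m14: -11- ←essential
  m15: -1-1,-11-
Essential: -11-, 0-1-, 01--, 100-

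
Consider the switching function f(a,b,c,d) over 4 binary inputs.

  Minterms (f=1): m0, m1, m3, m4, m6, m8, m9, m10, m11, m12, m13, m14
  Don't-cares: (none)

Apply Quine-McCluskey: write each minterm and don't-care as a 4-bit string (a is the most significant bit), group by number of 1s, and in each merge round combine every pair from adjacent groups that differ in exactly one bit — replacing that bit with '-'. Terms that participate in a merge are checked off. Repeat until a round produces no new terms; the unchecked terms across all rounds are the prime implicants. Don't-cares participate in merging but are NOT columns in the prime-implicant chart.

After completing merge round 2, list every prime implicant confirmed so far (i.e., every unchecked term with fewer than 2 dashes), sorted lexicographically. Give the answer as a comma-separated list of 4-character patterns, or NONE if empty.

NONE

[col 0] 0000*, 0001*, 0011*, 0100*, 0110*, 1000*, 1001*, 1010*, 1011*, 1100*, 1101*, 1110*
[col 1] -000*, -001*, -011*, -100*, -110*, 0-00*, 00-1*, 000-*, 01-0*, 1-00*, 1-01*, 1-10*, 10-0*, 10-1*, 100-*, 101-*, 11-0*, 110-*
[col 2] --00, -0-1, -00-, -1-0, 1--0, 1-0-, 10--
Prime implicants: --00, -0-1, -00-, -1-0, 1--0, 1-0-, 10--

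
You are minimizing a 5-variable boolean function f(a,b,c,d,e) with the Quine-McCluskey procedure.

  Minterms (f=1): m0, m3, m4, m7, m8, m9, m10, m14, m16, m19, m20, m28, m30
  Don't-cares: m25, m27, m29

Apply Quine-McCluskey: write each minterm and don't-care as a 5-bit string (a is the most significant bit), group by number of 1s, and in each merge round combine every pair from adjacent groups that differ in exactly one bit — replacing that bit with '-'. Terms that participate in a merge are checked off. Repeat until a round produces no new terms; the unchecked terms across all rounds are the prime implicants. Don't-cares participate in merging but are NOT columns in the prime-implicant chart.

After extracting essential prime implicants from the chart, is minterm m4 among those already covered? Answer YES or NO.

size-2^0 implicants → 00000(✓)  00011(✓)  00100(✓)  00111(✓)  01000(✓)  01001(✓)  01010(✓)  01110(✓)  10000(✓)  10011(✓)  10100(✓)  11001(✓)  11011(✓)  11100(✓)  11101(✓)  11110(✓)
size-2^1 implicants → -0000(✓)  -0011  -0100(✓)  -1001  -1110  0-000  00-00(✓)  00-11  01-10  010-0  0100-  1-011  1-100  10-00(✓)  11-01  110-1  111-0  1110-
size-2^2 implicants → -0-00
Unchecked terms (primes): -0-00, -0011, -1001, -1110, 0-000, 00-11, 01-10, 010-0, 0100-, 1-011, 1-100, 11-01, 110-1, 111-0, 1110-
Minterm coverage:
  m0 ⊆ -0-00,0-000
  m3 ⊆ -0011,00-11
  m4 ⊆ -0-00 [E]
  m7 ⊆ 00-11 [E]
  m8 ⊆ 0-000,010-0,0100-
  m9 ⊆ -1001,0100-
  m10 ⊆ 01-10,010-0
  m14 ⊆ -1110,01-10
  m16 ⊆ -0-00 [E]
  m19 ⊆ -0011,1-011
  m20 ⊆ -0-00,1-100
  m28 ⊆ 1-100,111-0,1110-
  m30 ⊆ -1110,111-0
E = {-0-00, 00-11}

YES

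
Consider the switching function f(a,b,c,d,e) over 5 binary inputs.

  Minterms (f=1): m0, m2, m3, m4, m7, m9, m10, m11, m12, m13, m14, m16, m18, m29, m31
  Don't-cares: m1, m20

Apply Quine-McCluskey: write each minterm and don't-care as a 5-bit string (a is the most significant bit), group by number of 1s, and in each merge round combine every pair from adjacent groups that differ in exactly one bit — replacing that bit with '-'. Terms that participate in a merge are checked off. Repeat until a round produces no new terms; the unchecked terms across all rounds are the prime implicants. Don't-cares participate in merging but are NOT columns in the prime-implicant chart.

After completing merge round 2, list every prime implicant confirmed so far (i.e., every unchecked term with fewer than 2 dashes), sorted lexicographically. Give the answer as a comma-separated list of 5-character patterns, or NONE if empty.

Round 0: 00000✓ 00001✓ 00010✓ 00011✓ 00100✓ 00111✓ 01001✓ 01010✓ 01011✓ 01100✓ 01101✓ 01110✓ 10000✓ 10010✓ 10100✓ 11101✓ 11111✓
Round 1: -0000✓ -0010✓ -0100✓ -1101 0-001✓ 0-010✓ 0-011✓ 0-100 00-00✓ 00-11 000-0✓ 000-1✓ 0000-✓ 0001-✓ 01-01 01-10 010-1✓ 0101-✓ 011-0 0110- 10-00✓ 100-0✓ 111-1
Round 2: -0-00 -00-0 0-0-1 0-01- 000--
PIs = {-0-00, -00-0, -1101, 0-0-1, 0-01-, 0-100, 00-11, 000--, 01-01, 01-10, 011-0, 0110-, 111-1}

-1101, 0-100, 00-11, 01-01, 01-10, 011-0, 0110-, 111-1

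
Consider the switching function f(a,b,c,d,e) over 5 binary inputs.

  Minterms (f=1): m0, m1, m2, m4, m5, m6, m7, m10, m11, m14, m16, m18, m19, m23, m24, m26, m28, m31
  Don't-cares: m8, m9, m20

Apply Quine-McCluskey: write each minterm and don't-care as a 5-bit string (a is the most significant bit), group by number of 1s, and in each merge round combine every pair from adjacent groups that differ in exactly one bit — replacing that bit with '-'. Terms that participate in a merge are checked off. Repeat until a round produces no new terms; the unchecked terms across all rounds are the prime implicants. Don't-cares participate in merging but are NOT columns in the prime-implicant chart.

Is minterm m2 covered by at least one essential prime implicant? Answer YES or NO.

size-2^0 implicants → 00000(✓)  00001(✓)  00010(✓)  00100(✓)  00101(✓)  00110(✓)  00111(✓)  01000(✓)  01001(✓)  01010(✓)  01011(✓)  01110(✓)  10000(✓)  10010(✓)  10011(✓)  10100(✓)  10111(✓)  11000(✓)  11010(✓)  11100(✓)  11111(✓)
size-2^1 implicants → -0000(✓)  -0010(✓)  -0100(✓)  -0111  -1000(✓)  -1010(✓)  0-000(✓)  0-001(✓)  0-010(✓)  0-110(✓)  00-00(✓)  00-01(✓)  00-10(✓)  000-0(✓)  0000-(✓)  001-0(✓)  001-1(✓)  0010-(✓)  0011-(✓)  01-10(✓)  010-0(✓)  010-1(✓)  0100-(✓)  0101-(✓)  1-000(✓)  1-010(✓)  1-100(✓)  1-111  10-00(✓)  10-11  100-0(✓)  1001-  11-00(✓)  110-0(✓)
size-2^2 implicants → --000(✓)  --010(✓)  -0-00  -00-0(✓)  -10-0(✓)  0--10  0-0-0(✓)  0-00-  00--0  00-0-  001--  010--  1--00  1-0-0(✓)
size-2^3 implicants → --0-0
Unchecked terms (primes): --0-0, -0-00, -0111, 0--10, 0-00-, 00--0, 00-0-, 001--, 010--, 1--00, 1-111, 10-11, 1001-
Minterm coverage:
  m0 ⊆ --0-0,-0-00,0-00-,00--0,00-0-
  m1 ⊆ 0-00-,00-0-
  m2 ⊆ --0-0,0--10,00--0
  m4 ⊆ -0-00,00--0,00-0-,001--
  m5 ⊆ 00-0-,001--
  m6 ⊆ 0--10,00--0,001--
  m7 ⊆ -0111,001--
  m10 ⊆ --0-0,0--10,010--
  m11 ⊆ 010-- [E]
  m14 ⊆ 0--10 [E]
  m16 ⊆ --0-0,-0-00,1--00
  m18 ⊆ --0-0,1001-
  m19 ⊆ 10-11,1001-
  m23 ⊆ -0111,1-111,10-11
  m24 ⊆ --0-0,1--00
  m26 ⊆ --0-0 [E]
  m28 ⊆ 1--00 [E]
  m31 ⊆ 1-111 [E]
E = {--0-0, 0--10, 010--, 1--00, 1-111}

YES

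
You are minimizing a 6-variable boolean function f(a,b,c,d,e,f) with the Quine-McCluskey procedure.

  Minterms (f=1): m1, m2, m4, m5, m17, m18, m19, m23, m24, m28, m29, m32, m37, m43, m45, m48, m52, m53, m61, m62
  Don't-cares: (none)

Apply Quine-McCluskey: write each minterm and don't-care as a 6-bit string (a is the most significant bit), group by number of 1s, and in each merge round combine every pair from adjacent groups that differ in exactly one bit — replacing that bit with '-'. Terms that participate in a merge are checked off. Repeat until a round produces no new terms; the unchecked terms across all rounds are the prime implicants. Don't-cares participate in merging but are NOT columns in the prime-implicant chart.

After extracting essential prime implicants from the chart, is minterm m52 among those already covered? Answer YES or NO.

NO

Round 0: 000001✓ 000010✓ 000100✓ 000101✓ 010001✓ 010010✓ 010011✓ 010111✓ 011000✓ 011100✓ 011101✓ 100000✓ 100101✓ 101011 101101✓ 110000✓ 110100✓ 110101✓ 111101✓ 111110
Round 1: -00101 -11101 0-0001 0-0010 000-01 00010- 010-11 0100-1 01001- 011-00 01110- 1-0000 1-0101✓ 1-1101✓ 10-101✓ 11-101✓ 110-00 11010-
Round 2: 1--101
PIs = {-00101, -11101, 0-0001, 0-0010, 000-01, 00010-, 010-11, 0100-1, 01001-, 011-00, 01110-, 1--101, 1-0000, 101011, 110-00, 11010-, 111110}
Coverage chart:
  m1: 0-0001,000-01
  m2: 0-0010 ←essential
  m4: 00010- ←essential
  m5: -00101,000-01,00010-
  m17: 0-0001,0100-1
  m18: 0-0010,01001-
  m19: 010-11,0100-1,01001-
  m23: 010-11 ←essential
  m24: 011-00 ←essential
  m28: 011-00,01110-
  m29: -11101,01110-
  m32: 1-0000 ←essential
  m37: -00101,1--101
  m43: 101011 ←essential
  m45: 1--101 ←essential
  m48: 1-0000,110-00
  m52: 110-00,11010-
  m53: 1--101,11010-
  m61: -11101,1--101
  m62: 111110 ←essential
Essential: 0-0010, 00010-, 010-11, 011-00, 1--101, 1-0000, 101011, 111110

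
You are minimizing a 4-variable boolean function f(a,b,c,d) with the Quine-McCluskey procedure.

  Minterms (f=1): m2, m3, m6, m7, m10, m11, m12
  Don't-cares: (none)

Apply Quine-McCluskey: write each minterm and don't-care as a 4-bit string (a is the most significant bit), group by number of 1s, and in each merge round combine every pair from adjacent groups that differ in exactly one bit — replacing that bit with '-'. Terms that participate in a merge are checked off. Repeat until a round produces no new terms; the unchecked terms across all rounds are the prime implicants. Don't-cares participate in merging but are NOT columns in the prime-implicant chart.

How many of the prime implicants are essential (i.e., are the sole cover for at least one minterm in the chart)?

3

[col 0] 0010*, 0011*, 0110*, 0111*, 1010*, 1011*, 1100
[col 1] -010*, -011*, 0-10*, 0-11*, 001-*, 011-*, 101-*
[col 2] -01-, 0-1-
Prime implicants: -01-, 0-1-, 1100
PI chart (minterm → PIs covering it):
  2 | -01-,0-1-
  3 | -01-,0-1-
  6 | 0-1-  (sole → essential)
  7 | 0-1-  (sole → essential)
  10 | -01-  (sole → essential)
  11 | -01-  (sole → essential)
  12 | 1100  (sole → essential)
Essential prime implicants: -01-, 0-1-, 1100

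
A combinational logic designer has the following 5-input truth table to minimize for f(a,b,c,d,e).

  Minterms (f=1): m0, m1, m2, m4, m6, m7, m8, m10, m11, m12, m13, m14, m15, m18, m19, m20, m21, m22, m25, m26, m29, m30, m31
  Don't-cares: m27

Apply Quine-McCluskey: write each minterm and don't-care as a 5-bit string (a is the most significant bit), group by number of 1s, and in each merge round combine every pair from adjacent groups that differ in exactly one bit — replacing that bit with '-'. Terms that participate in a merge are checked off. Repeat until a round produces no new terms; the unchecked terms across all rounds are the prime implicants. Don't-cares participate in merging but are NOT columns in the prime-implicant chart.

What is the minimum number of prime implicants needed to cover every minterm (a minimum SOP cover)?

9

Round 0: 00000✓ 00001✓ 00010✓ 00100✓ 00110✓ 00111✓ 01000✓ 01010✓ 01011✓ 01100✓ 01101✓ 01110✓ 01111✓ 10010✓ 10011✓ 10100✓ 10101✓ 10110✓ 11001✓ 11010✓ 11011✓ 11101✓ 11110✓ 11111✓
Round 1: -0010✓ -0100✓ -0110✓ -1010✓ -1011✓ -1101✓ -1110✓ -1111✓ 0-000✓ 0-010✓ 0-100✓ 0-110✓ 0-111✓ 00-00✓ 00-10✓ 000-0✓ 0000- 001-0✓ 0011-✓ 01-00✓ 01-10✓ 01-11✓ 010-0✓ 0101-✓ 011-0✓ 011-1✓ 0110-✓ 0111-✓ 1-010✓ 1-011✓ 1-101 1-110✓ 10-10✓ 1001-✓ 101-0✓ 1010- 11-01✓ 11-10✓ 11-11✓ 110-1✓ 1101-✓ 111-1✓ 1111-✓
Round 2: --010✓ --110✓ -0-10✓ -01-0 -1-10✓ -1-11✓ -101-✓ -11-1 -111-✓ 0--00✓ 0--10✓ 0-0-0✓ 0-1-0✓ 0-11- 00--0✓ 01--0✓ 01-1-✓ 011-- 1--10✓ 1-01- 11--1 11-1-✓
Round 3: ---10 -1-1- 0---0
PIs = {---10, -01-0, -1-1-, -11-1, 0---0, 0-11-, 0000-, 011--, 1-01-, 1-101, 1010-, 11--1}
Coverage chart:
  m0: 0---0,0000-
  m1: 0000- ←essential
  m2: ---10,0---0
  m4: -01-0,0---0
  m6: ---10,-01-0,0---0,0-11-
  m7: 0-11- ←essential
  m8: 0---0 ←essential
  m10: ---10,-1-1-,0---0
  m11: -1-1- ←essential
  m12: 0---0,011--
  m13: -11-1,011--
  m14: ---10,-1-1-,0---0,0-11-,011--
  m15: -1-1-,-11-1,0-11-,011--
  m18: ---10,1-01-
  m19: 1-01- ←essential
  m20: -01-0,1010-
  m21: 1-101,1010-
  m22: ---10,-01-0
  m25: 11--1 ←essential
  m26: ---10,-1-1-,1-01-
  m29: -11-1,1-101,11--1
  m30: ---10,-1-1-
  m31: -1-1-,-11-1,11--1
Essential: -1-1-, 0---0, 0-11-, 0000-, 1-01-, 11--1
Petrick residual → ---10, -11-1, 1010-
Min cover (9 terms): de' + bd + bce + a'e' + a'cd + a'b'c'd' + ac'd + ab'cd' + abe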